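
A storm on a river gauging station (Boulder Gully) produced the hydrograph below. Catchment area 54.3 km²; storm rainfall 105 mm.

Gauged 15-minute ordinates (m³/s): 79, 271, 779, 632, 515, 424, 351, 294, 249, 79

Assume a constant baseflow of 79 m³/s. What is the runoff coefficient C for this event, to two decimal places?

ΣQ_DR = 2883 m³/s; V = ΣQ_DR·Δt = 2.595 × 10^6 m³.
Runoff depth d = V / A = 47.78 mm.
C = d / P = 47.78 / 105 = 0.46.

C ≈ 0.46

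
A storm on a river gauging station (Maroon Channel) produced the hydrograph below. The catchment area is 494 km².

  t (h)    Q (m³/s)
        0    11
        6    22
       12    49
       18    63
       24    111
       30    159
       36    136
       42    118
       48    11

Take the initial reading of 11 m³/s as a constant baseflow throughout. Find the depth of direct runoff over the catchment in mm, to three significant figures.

Direct runoff: 0.0, 11.0, 38.0, 52.0, 100.0, 148.0, 125.0, 107.0, 0.0 m³/s; ΣQ_DR = 581.0 m³/s.
V = ΣQ_DR · Δt = 581.0 × 21600 s = 1.255 × 10^7 m³.
Over A = 494 km², depth = V / A = 25.4 mm.

d ≈ 25.4 mm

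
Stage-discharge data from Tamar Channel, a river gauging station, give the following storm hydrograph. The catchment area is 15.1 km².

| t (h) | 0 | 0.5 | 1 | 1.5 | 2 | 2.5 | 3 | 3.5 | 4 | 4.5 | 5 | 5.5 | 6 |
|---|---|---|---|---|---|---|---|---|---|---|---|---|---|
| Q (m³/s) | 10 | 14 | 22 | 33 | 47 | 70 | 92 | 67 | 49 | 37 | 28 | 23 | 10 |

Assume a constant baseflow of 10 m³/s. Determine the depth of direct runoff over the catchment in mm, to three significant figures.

Direct runoff: 0.0, 4.0, 12.0, 23.0, 37.0, 60.0, 82.0, 57.0, 39.0, 27.0, 18.0, 13.0, 0.0 m³/s; ΣQ_DR = 372.0 m³/s.
V = ΣQ_DR · Δt = 372.0 × 1800 s = 6.696 × 10^5 m³.
Over A = 15.1 km², depth = V / A = 44.3 mm.

d ≈ 44.3 mm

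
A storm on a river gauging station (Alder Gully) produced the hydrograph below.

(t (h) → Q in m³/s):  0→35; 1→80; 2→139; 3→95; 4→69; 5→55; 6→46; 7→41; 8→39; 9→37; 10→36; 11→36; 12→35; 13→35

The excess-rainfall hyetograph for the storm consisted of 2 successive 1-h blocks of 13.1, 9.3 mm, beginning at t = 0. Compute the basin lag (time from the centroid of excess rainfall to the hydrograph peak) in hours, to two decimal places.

Centroid of excess rainfall: t_c = Σ P_i·t̄_i / ΣP_i = 0.9152 h (block centres at 0.5, 1.5 h).
Hydrograph peak occurs at t = 2 h, so basin lag t_L = 2 − 0.9152 = 1.08 h.

t_L ≈ 1.08 h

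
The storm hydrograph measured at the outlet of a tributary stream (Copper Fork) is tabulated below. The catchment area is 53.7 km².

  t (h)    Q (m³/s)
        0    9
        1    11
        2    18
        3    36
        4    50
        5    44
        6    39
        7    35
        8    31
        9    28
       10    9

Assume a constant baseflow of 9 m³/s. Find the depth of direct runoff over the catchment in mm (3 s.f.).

Direct runoff: 0.0, 2.0, 9.0, 27.0, 41.0, 35.0, 30.0, 26.0, 22.0, 19.0, 0.0 m³/s; ΣQ_DR = 211.0 m³/s.
V = ΣQ_DR · Δt = 211.0 × 3600 s = 7.596 × 10^5 m³.
Over A = 53.7 km², depth = V / A = 14.1 mm.

d ≈ 14.1 mm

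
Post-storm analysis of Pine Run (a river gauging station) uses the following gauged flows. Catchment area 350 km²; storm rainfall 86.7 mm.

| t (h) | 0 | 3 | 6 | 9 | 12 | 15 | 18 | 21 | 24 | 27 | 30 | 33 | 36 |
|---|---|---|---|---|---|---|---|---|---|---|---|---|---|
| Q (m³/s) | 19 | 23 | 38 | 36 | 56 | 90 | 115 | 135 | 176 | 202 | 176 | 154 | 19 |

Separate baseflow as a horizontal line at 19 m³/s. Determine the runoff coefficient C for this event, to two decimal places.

C ≈ 0.35

ΣQ_DR = 992.0 m³/s; V = ΣQ_DR·Δt = 1.071 × 10^7 m³.
Runoff depth d = V / A = 30.61 mm.
C = d / P = 30.61 / 86.7 = 0.35.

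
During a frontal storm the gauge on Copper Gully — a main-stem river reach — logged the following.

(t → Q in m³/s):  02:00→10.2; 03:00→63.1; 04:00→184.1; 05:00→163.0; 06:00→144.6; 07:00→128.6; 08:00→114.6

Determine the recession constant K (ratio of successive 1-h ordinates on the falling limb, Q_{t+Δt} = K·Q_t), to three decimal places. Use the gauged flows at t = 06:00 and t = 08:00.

K ≈ 0.890

Using the recession-limb readings at t = 06:00 and t = 08:00: Q falls from 144.6 to 114.6 m³/s over 2 intervals.
K = (Q₂/Q₁)^(1/2) = (114.6/144.6)^(1/2) = 0.890.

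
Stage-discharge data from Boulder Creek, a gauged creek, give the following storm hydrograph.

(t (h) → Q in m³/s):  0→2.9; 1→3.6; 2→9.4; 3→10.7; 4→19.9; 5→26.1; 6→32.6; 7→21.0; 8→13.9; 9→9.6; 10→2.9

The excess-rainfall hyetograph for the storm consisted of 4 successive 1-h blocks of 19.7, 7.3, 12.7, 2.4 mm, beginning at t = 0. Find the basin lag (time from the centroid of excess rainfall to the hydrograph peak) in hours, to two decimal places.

t_L ≈ 4.55 h

Centroid of excess rainfall: t_c = Σ P_i·t̄_i / ΣP_i = 1.4477 h (block centres at 0.5, 1.5, 2.5, 3.5 h).
Hydrograph peak occurs at t = 6 h, so basin lag t_L = 6 − 1.4477 = 4.55 h.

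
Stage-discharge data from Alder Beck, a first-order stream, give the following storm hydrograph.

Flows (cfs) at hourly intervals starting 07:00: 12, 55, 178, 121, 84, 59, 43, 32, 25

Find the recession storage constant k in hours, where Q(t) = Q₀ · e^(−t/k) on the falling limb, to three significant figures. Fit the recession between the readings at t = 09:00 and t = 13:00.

k ≈ 2.82 h

On the falling limb, Q drops from 178 to 43 cfs between t = 09:00 and t = 13:00 (Δt = 4 h).
k = −Δt / ln(Q₂/Q₁) = −4 / ln(43/178) = 2.82 h.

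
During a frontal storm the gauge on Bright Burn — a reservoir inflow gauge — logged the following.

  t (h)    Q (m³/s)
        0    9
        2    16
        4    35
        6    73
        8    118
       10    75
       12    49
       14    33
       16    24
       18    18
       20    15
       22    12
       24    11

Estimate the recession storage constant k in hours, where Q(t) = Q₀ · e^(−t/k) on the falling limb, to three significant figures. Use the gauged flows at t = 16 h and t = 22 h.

On the falling limb, Q drops from 24 to 12 m³/s between t = 16 h and t = 22 h (Δt = 6 h).
k = −Δt / ln(Q₂/Q₁) = −6 / ln(12/24) = 8.66 h.

k ≈ 8.66 h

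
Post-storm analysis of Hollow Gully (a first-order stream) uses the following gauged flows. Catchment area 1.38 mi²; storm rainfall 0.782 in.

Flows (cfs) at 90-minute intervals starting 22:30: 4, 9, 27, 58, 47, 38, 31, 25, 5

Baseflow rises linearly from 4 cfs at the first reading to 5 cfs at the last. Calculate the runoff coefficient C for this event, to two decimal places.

C ≈ 0.44

ΣQ_DR = 203.5 cfs; V = ΣQ_DR·Δt = 1.099 × 10^6 ft³.
Runoff depth d = V / A = 0.3428 in.
C = d / P = 0.3428 / 0.782 = 0.44.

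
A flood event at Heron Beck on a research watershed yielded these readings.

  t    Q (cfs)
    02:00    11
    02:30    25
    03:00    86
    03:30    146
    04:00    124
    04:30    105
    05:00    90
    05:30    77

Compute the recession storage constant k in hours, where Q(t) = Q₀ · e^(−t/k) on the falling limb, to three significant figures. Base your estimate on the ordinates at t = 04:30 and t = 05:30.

k ≈ 3.22 h

On the falling limb, Q drops from 105 to 77 cfs between t = 04:30 and t = 05:30 (Δt = 1 h).
k = −Δt / ln(Q₂/Q₁) = −1 / ln(77/105) = 3.22 h.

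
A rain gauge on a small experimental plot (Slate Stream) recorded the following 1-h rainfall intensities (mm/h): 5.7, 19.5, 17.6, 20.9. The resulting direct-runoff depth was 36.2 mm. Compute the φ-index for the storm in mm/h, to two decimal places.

Only the 3 blocks with intensity above φ contribute runoff: 19.5, 17.6, 20.9 mm/h.
Σ(I−φ)·Δt = d  ⇒  (19.5+17.6+20.9 − 3φ)·1 = 36.2
φ = (58.00 − 36.2/1) / 3 = 7.27 mm/h.

φ ≈ 7.27 mm/h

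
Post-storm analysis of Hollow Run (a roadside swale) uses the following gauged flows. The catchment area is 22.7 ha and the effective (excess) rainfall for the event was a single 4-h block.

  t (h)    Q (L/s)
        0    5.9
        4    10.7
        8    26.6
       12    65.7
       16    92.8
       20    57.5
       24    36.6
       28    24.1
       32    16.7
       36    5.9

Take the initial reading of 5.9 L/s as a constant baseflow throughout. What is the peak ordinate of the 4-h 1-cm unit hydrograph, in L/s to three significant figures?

U_p ≈ 48.3 L/s

Direct runoff: 0.0, 4.8, 20.7, 59.8, 86.9, 51.6, 30.7, 18.2, 10.8, 0.0 L/s; ΣQ_DR = 283.5 L/s, peak = 86.9 L/s.
Runoff depth d = ΣQ_DR·Δt / A = 283.5 × 14400 / (22.7 ha) = 17.98 mm.
The 1-cm UH is the DRH scaled by (10 mm)/d, so U_p = 86.9 × 10/17.98 = 48.3 L/s.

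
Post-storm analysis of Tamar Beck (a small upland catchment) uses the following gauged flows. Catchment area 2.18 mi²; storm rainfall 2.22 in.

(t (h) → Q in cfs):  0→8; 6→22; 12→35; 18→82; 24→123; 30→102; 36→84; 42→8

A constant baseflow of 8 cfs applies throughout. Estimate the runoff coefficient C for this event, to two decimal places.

C ≈ 0.77

ΣQ_DR = 400.0 cfs; V = ΣQ_DR·Δt = 8.640 × 10^6 ft³.
Runoff depth d = V / A = 1.706 in.
C = d / P = 1.706 / 2.22 = 0.77.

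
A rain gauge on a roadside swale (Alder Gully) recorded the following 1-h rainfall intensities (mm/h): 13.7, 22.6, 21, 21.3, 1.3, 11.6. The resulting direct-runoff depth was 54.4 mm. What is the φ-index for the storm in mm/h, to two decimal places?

Only the 5 blocks with intensity above φ contribute runoff: 13.7, 22.6, 21, 21.3, 11.6 mm/h.
Σ(I−φ)·Δt = d  ⇒  (13.7+22.6+21+21.3+11.6 − 5φ)·1 = 54.4
φ = (90.20 − 54.4/1) / 5 = 7.16 mm/h.

φ ≈ 7.16 mm/h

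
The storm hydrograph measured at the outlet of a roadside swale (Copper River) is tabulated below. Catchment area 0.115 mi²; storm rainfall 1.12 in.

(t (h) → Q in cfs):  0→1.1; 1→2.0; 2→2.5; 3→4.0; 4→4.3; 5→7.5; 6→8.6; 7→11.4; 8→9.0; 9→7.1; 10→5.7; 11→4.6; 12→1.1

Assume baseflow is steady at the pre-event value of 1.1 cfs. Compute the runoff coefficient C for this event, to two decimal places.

C ≈ 0.66

ΣQ_DR = 54.60 cfs; V = ΣQ_DR·Δt = 1.966 × 10^5 ft³.
Runoff depth d = V / A = 0.7357 in.
C = d / P = 0.7357 / 1.12 = 0.66.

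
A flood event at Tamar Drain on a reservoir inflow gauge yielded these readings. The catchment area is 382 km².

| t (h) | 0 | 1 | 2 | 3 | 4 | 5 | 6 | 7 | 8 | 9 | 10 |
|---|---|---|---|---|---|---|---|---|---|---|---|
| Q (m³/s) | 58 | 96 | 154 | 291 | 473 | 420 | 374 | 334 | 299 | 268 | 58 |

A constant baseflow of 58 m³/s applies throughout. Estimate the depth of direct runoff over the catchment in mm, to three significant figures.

Direct runoff: 0.0, 38.0, 96.0, 233.0, 415.0, 362.0, 316.0, 276.0, 241.0, 210.0, 0.0 m³/s; ΣQ_DR = 2187 m³/s.
V = ΣQ_DR · Δt = 2187 × 3600 s = 7.873 × 10^6 m³.
Over A = 382 km², depth = V / A = 20.6 mm.

d ≈ 20.6 mm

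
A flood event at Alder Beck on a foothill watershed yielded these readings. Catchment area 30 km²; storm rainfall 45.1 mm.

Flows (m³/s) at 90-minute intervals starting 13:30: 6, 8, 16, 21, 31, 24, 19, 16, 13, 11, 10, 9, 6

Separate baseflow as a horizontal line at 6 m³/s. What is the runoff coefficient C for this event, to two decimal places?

C ≈ 0.45

ΣQ_DR = 112.0 m³/s; V = ΣQ_DR·Δt = 6.048 × 10^5 m³.
Runoff depth d = V / A = 20.16 mm.
C = d / P = 20.16 / 45.1 = 0.45.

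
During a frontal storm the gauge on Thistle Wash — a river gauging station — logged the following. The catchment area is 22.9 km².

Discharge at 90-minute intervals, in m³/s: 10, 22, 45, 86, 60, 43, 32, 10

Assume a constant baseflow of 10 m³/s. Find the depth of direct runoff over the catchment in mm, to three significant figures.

Direct runoff: 0.0, 12.0, 35.0, 76.0, 50.0, 33.0, 22.0, 0.0 m³/s; ΣQ_DR = 228.0 m³/s.
V = ΣQ_DR · Δt = 228.0 × 5400 s = 1.231 × 10^6 m³.
Over A = 22.9 km², depth = V / A = 53.8 mm.

d ≈ 53.8 mm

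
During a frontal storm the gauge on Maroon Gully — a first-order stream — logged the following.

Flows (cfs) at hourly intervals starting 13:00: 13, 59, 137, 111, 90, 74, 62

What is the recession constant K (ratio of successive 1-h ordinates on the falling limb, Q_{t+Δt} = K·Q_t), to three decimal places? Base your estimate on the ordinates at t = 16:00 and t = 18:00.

Using the recession-limb readings at t = 16:00 and t = 18:00: Q falls from 111 to 74 cfs over 2 intervals.
K = (Q₂/Q₁)^(1/2) = (74/111)^(1/2) = 0.816.

K ≈ 0.816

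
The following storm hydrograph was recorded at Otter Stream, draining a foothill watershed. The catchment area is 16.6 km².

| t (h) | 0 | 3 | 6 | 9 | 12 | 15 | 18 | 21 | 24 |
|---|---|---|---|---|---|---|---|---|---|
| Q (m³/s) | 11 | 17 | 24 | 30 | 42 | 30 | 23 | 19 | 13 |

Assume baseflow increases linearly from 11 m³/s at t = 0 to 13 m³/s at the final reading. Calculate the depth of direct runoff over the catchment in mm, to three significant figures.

Direct runoff: 0.00, 5.75, 12.50, 18.25, 30.00, 17.75, 10.50, 6.25, 0.00 m³/s; ΣQ_DR = 101.0 m³/s.
V = ΣQ_DR · Δt = 101.0 × 10800 s = 1.091 × 10^6 m³.
Over A = 16.6 km², depth = V / A = 65.7 mm.

d ≈ 65.7 mm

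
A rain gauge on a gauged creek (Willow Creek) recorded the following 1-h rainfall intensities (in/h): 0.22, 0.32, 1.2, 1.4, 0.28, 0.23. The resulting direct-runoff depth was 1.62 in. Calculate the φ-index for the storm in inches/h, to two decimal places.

Only the 2 blocks with intensity above φ contribute runoff: 1.2, 1.4 in/h.
Σ(I−φ)·Δt = d  ⇒  (1.2+1.4 − 2φ)·1 = 1.62
φ = (2.600 − 1.62/1) / 2 = 0.49 in/h.

φ ≈ 0.49 in/h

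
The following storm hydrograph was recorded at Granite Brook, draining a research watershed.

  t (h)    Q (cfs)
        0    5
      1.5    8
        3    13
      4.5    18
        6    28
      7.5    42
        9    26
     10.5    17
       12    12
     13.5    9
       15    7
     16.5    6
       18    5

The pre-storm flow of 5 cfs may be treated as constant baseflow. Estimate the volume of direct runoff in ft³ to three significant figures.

V ≈ 7.07 × 10^5 ft³

Direct-runoff ordinates (Q − Q_b): 0.0, 3.0, 8.0, 13.0, 23.0, 37.0, 21.0, 12.0, 7.0, 4.0, 2.0, 1.0, 0.0 cfs.
ΣQ_DR = 131.0 cfs.
With Δt = 1.5 h = 5400 s, V = ΣQ_DR · Δt = 131.0 × 5400 = 7.07 × 10^5 ft³.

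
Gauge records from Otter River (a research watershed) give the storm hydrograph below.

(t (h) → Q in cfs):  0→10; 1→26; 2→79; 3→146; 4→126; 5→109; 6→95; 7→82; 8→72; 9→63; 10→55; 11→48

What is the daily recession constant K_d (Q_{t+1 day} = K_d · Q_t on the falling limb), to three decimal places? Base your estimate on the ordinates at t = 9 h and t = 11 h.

Between t = 9 h and t = 11 h the flow falls from 63 to 48 cfs over 2×1 h = 2 h.
Per-interval ratio K = (48/63)^(1/2) = 0.8729; K_d = K^(24/1) = 0.038.

K_d ≈ 0.038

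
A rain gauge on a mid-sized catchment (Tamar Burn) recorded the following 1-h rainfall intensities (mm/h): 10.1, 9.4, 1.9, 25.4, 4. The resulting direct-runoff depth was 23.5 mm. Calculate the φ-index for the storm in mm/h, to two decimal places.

Only the 3 blocks with intensity above φ contribute runoff: 10.1, 9.4, 25.4 mm/h.
Σ(I−φ)·Δt = d  ⇒  (10.1+9.4+25.4 − 3φ)·1 = 23.5
φ = (44.90 − 23.5/1) / 3 = 7.13 mm/h.

φ ≈ 7.13 mm/h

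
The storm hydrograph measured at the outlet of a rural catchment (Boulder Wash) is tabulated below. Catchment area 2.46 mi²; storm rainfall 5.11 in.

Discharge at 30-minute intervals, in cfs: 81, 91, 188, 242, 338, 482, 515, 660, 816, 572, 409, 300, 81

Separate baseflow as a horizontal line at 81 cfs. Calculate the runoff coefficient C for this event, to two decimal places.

ΣQ_DR = 3722 cfs; V = ΣQ_DR·Δt = 6.700 × 10^6 ft³.
Runoff depth d = V / A = 1.172 in.
C = d / P = 1.172 / 5.11 = 0.23.

C ≈ 0.23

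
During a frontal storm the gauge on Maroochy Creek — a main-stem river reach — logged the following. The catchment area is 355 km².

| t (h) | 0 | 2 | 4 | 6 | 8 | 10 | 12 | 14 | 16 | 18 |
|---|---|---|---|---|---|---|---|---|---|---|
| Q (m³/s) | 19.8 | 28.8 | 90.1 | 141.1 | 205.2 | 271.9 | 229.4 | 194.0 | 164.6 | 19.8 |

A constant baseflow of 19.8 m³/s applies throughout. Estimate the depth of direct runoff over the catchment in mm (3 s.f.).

Direct runoff: 0.0, 9.0, 70.3, 121.3, 185.4, 252.1, 209.6, 174.2, 144.8, 0.0 m³/s; ΣQ_DR = 1167 m³/s.
V = ΣQ_DR · Δt = 1167 × 7200 s = 8.400 × 10^6 m³.
Over A = 355 km², depth = V / A = 23.7 mm.

d ≈ 23.7 mm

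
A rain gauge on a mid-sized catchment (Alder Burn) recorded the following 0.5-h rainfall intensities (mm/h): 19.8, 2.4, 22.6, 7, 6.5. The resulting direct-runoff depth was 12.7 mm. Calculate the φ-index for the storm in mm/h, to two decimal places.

φ ≈ 8.50 mm/h

Only the 2 blocks with intensity above φ contribute runoff: 19.8, 22.6 mm/h.
Σ(I−φ)·Δt = d  ⇒  (19.8+22.6 − 2φ)·0.5 = 12.7
φ = (42.40 − 12.7/0.5) / 2 = 8.50 mm/h.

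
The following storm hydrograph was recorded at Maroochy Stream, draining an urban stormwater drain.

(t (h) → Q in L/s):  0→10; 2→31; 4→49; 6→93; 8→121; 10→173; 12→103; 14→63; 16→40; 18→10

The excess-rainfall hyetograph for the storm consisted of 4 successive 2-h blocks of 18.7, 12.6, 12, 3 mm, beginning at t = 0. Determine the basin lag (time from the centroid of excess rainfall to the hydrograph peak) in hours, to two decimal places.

t_L ≈ 7.03 h

Centroid of excess rainfall: t_c = Σ P_i·t̄_i / ΣP_i = 2.9698 h (block centres at 1, 3, 5, 7 h).
Hydrograph peak occurs at t = 10 h, so basin lag t_L = 10 − 2.9698 = 7.03 h.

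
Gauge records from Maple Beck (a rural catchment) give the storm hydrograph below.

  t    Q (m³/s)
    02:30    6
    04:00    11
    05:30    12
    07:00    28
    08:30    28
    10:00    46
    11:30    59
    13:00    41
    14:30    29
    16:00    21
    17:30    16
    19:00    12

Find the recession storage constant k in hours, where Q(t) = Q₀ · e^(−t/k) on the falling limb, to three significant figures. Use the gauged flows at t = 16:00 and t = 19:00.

k ≈ 5.36 h

On the falling limb, Q drops from 21 to 12 m³/s between t = 16:00 and t = 19:00 (Δt = 3 h).
k = −Δt / ln(Q₂/Q₁) = −3 / ln(12/21) = 5.36 h.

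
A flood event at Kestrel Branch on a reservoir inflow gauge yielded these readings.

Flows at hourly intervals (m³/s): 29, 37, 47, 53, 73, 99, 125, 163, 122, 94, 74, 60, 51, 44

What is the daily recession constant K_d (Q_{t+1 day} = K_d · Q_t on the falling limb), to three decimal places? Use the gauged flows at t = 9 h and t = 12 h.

Between t = 9 h and t = 12 h the flow falls from 94 to 51 m³/s over 3×1 h = 3 h.
Per-interval ratio K = (51/94)^(1/3) = 0.8156; K_d = K^(24/1) = 0.008.

K_d ≈ 0.008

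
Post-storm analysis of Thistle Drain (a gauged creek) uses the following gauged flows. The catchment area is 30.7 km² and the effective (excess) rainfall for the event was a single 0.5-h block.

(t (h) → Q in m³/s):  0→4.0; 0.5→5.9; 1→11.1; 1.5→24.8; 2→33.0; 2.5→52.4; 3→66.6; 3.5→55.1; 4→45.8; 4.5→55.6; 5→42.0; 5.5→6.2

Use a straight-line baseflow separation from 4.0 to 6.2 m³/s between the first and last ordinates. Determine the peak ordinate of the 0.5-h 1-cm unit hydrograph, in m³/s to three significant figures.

U_p ≈ 30.7 m³/s

Direct runoff: 0.00, 1.70, 6.70, 20.20, 28.20, 47.40, 61.40, 49.70, 40.20, 49.80, 36.00, 0.00 m³/s; ΣQ_DR = 341.3 m³/s, peak = 61.40 m³/s.
Runoff depth d = ΣQ_DR·Δt / A = 341.3 × 1800 / (30.7 km²) = 20.01 mm.
The 1-cm UH is the DRH scaled by (10 mm)/d, so U_p = 61.40 × 10/20.01 = 30.7 m³/s.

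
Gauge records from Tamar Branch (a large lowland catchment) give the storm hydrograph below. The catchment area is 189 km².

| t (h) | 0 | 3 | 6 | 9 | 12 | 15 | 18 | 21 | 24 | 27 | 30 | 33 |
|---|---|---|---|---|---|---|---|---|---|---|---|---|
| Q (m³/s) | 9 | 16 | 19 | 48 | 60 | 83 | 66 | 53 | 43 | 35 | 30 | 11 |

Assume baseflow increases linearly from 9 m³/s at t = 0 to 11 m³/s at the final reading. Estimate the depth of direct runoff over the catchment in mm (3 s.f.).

Direct runoff: 0.00, 6.82, 9.64, 38.45, 50.27, 73.09, 55.91, 42.73, 32.55, 24.36, 19.18, 0.00 m³/s; ΣQ_DR = 353.0 m³/s.
V = ΣQ_DR · Δt = 353.0 × 10800 s = 3.812 × 10^6 m³.
Over A = 189 km², depth = V / A = 20.2 mm.

d ≈ 20.2 mm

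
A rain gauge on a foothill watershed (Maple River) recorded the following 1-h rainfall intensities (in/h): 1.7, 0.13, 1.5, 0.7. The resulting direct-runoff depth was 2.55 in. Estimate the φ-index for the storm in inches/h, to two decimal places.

φ ≈ 0.45 in/h

Only the 3 blocks with intensity above φ contribute runoff: 1.7, 1.5, 0.7 in/h.
Σ(I−φ)·Δt = d  ⇒  (1.7+1.5+0.7 − 3φ)·1 = 2.55
φ = (3.900 − 2.55/1) / 3 = 0.45 in/h.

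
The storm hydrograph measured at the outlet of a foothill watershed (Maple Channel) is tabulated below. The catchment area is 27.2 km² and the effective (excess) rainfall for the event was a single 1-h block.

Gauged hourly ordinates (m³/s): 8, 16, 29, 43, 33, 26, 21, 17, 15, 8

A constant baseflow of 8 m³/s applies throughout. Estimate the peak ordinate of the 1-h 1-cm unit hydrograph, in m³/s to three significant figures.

Direct runoff: 0.0, 8.0, 21.0, 35.0, 25.0, 18.0, 13.0, 9.0, 7.0, 0.0 m³/s; ΣQ_DR = 136.0 m³/s, peak = 35.0 m³/s.
Runoff depth d = ΣQ_DR·Δt / A = 136.0 × 3600 / (27.2 km²) = 18.00 mm.
The 1-cm UH is the DRH scaled by (10 mm)/d, so U_p = 35.0 × 10/18.00 = 19.4 m³/s.

U_p ≈ 19.4 m³/s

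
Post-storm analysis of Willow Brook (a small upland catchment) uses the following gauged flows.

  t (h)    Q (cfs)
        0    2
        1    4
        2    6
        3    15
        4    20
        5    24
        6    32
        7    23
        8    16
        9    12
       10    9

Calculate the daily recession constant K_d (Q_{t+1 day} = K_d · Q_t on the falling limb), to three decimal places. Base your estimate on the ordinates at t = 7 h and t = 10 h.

Between t = 7 h and t = 10 h the flow falls from 23 to 9 cfs over 3×1 h = 3 h.
Per-interval ratio K = (9/23)^(1/3) = 0.7314; K_d = K^(24/1) = 0.001.

K_d ≈ 0.001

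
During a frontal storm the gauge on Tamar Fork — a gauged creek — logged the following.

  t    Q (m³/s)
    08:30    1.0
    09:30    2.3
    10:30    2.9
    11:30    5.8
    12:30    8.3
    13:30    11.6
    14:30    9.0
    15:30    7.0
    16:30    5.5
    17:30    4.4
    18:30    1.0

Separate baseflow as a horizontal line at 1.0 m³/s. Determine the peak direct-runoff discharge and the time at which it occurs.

Q_p = 10.6 m³/s at t = 13:30

Subtracting baseflow gives direct-runoff ordinates: 0.0, 1.3, 1.9, 4.8, 7.3, 10.6, 8.0, 6.0, 4.5, 3.4, 0.0 m³/s.
The maximum is 10.6 m³/s, occurring at the reading for t = 13:30.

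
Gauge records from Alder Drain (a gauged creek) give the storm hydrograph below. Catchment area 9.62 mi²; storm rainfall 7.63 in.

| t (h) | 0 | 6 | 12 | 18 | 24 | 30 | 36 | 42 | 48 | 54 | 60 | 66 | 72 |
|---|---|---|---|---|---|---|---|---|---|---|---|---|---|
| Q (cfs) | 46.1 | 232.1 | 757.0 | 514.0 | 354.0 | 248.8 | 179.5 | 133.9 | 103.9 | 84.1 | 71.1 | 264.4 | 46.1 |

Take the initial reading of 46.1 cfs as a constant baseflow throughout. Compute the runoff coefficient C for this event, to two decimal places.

C ≈ 0.31

ΣQ_DR = 2436 cfs; V = ΣQ_DR·Δt = 5.261 × 10^7 ft³.
Runoff depth d = V / A = 2.354 in.
C = d / P = 2.354 / 7.63 = 0.31.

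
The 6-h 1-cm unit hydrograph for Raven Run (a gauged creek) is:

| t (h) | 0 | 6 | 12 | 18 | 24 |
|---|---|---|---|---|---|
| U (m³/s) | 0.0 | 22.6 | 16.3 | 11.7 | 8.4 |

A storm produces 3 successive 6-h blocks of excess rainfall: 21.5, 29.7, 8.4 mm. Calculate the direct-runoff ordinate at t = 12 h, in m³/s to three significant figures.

Q ≈ 102 m³/s

By discrete convolution, Q_j = Σ (P_i / 10 mm) · U_{j−i}.
At t = 12 h (j=2): Q = (21.5/10)·16.3 + (29.7/10)·22.6 + (8.4/10)·0.0 = 102 m³/s.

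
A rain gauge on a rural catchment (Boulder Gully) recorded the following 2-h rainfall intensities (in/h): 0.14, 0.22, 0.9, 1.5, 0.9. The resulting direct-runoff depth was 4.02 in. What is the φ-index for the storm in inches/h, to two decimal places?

φ ≈ 0.43 in/h

Only the 3 blocks with intensity above φ contribute runoff: 0.9, 1.5, 0.9 in/h.
Σ(I−φ)·Δt = d  ⇒  (0.9+1.5+0.9 − 3φ)·2 = 4.02
φ = (3.300 − 4.02/2) / 3 = 0.43 in/h.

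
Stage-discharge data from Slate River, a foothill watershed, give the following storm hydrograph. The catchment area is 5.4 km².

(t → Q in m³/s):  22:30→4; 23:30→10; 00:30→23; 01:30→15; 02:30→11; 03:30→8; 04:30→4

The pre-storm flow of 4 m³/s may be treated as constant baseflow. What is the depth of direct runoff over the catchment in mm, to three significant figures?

Direct runoff: 0.0, 6.0, 19.0, 11.0, 7.0, 4.0, 0.0 m³/s; ΣQ_DR = 47.00 m³/s.
V = ΣQ_DR · Δt = 47.00 × 3600 s = 1.692 × 10^5 m³.
Over A = 5.4 km², depth = V / A = 31.3 mm.

d ≈ 31.3 mm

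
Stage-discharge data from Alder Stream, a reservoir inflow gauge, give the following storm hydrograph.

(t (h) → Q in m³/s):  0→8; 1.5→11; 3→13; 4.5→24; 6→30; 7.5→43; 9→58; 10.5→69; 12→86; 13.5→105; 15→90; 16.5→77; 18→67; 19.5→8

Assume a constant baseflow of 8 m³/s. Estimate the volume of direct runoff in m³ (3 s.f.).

V ≈ 3.12 × 10^6 m³

Direct-runoff ordinates (Q − Q_b): 0.0, 3.0, 5.0, 16.0, 22.0, 35.0, 50.0, 61.0, 78.0, 97.0, 82.0, 69.0, 59.0, 0.0 m³/s.
ΣQ_DR = 577.0 m³/s.
With Δt = 1.5 h = 5400 s, V = ΣQ_DR · Δt = 577.0 × 5400 = 3.12 × 10^6 m³.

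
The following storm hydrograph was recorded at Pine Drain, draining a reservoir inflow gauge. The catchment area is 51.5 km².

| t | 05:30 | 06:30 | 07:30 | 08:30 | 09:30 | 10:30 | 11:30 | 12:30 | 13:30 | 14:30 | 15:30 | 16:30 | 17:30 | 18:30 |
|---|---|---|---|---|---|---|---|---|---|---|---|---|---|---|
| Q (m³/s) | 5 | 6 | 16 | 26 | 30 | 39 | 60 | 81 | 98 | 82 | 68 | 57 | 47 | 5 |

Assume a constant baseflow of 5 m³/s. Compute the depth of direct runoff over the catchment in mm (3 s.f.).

d ≈ 38.4 mm

Direct runoff: 0.0, 1.0, 11.0, 21.0, 25.0, 34.0, 55.0, 76.0, 93.0, 77.0, 63.0, 52.0, 42.0, 0.0 m³/s; ΣQ_DR = 550.0 m³/s.
V = ΣQ_DR · Δt = 550.0 × 3600 s = 1.980 × 10^6 m³.
Over A = 51.5 km², depth = V / A = 38.4 mm.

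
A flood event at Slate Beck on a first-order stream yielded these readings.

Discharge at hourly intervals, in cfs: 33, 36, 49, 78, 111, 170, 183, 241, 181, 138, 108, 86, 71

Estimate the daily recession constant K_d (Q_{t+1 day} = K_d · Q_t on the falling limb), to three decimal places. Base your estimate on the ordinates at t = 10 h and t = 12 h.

Between t = 10 h and t = 12 h the flow falls from 108 to 71 cfs over 2×1 h = 2 h.
Per-interval ratio K = (71/108)^(1/2) = 0.8108; K_d = K^(24/1) = 0.007.

K_d ≈ 0.007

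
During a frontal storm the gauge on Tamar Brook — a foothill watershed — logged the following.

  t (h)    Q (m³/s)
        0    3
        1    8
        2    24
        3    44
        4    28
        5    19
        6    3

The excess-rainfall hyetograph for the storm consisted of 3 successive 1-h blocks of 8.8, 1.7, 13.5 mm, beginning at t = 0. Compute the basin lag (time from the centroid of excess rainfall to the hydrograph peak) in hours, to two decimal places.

t_L ≈ 1.30 h

Centroid of excess rainfall: t_c = Σ P_i·t̄_i / ΣP_i = 1.6958 h (block centres at 0.5, 1.5, 2.5 h).
Hydrograph peak occurs at t = 3 h, so basin lag t_L = 3 − 1.6958 = 1.30 h.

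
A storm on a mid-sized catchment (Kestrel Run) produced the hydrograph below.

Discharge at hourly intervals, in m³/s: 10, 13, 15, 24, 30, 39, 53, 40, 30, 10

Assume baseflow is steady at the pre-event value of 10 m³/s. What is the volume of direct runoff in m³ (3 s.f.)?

V ≈ 5.90 × 10^5 m³

Direct-runoff ordinates (Q − Q_b): 0.0, 3.0, 5.0, 14.0, 20.0, 29.0, 43.0, 30.0, 20.0, 0.0 m³/s.
ΣQ_DR = 164.0 m³/s.
With Δt = 1 h = 3600 s, V = ΣQ_DR · Δt = 164.0 × 3600 = 5.90 × 10^5 m³.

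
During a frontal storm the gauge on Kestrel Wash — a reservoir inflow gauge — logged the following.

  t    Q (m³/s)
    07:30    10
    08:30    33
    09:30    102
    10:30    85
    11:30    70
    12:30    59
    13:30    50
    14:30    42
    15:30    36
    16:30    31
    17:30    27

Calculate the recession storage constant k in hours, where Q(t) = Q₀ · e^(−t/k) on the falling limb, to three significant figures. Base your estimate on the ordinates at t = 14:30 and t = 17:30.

k ≈ 6.79 h

On the falling limb, Q drops from 42 to 27 m³/s between t = 14:30 and t = 17:30 (Δt = 3 h).
k = −Δt / ln(Q₂/Q₁) = −3 / ln(27/42) = 6.79 h.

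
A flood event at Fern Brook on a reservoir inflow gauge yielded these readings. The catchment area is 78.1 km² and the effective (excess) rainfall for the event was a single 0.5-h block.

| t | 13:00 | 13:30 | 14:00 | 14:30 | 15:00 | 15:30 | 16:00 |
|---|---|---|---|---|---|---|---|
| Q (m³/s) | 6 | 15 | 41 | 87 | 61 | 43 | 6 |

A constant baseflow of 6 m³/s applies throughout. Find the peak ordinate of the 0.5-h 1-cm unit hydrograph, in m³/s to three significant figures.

U_p ≈ 162 m³/s

Direct runoff: 0.0, 9.0, 35.0, 81.0, 55.0, 37.0, 0.0 m³/s; ΣQ_DR = 217.0 m³/s, peak = 81.0 m³/s.
Runoff depth d = ΣQ_DR·Δt / A = 217.0 × 1800 / (78.1 km²) = 5.001 mm.
The 1-cm UH is the DRH scaled by (10 mm)/d, so U_p = 81.0 × 10/5.001 = 162 m³/s.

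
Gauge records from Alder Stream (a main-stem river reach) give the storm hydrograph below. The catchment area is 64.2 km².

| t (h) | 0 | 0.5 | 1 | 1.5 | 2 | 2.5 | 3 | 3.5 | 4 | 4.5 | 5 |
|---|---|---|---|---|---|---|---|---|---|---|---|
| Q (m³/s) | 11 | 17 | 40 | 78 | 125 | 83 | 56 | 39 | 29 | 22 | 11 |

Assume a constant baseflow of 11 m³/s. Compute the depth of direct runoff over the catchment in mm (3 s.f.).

d ≈ 10.9 mm

Direct runoff: 0.0, 6.0, 29.0, 67.0, 114.0, 72.0, 45.0, 28.0, 18.0, 11.0, 0.0 m³/s; ΣQ_DR = 390.0 m³/s.
V = ΣQ_DR · Δt = 390.0 × 1800 s = 7.020 × 10^5 m³.
Over A = 64.2 km², depth = V / A = 10.9 mm.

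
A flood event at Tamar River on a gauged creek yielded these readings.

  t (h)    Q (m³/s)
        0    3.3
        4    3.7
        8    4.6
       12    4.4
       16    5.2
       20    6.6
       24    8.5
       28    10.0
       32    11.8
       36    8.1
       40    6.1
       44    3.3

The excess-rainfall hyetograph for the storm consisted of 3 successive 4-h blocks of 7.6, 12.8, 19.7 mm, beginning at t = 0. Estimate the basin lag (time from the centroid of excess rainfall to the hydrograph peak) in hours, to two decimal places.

Centroid of excess rainfall: t_c = Σ P_i·t̄_i / ΣP_i = 7.2070 h (block centres at 2, 6, 10 h).
Hydrograph peak occurs at t = 32 h, so basin lag t_L = 32 − 7.2070 = 24.79 h.

t_L ≈ 24.79 h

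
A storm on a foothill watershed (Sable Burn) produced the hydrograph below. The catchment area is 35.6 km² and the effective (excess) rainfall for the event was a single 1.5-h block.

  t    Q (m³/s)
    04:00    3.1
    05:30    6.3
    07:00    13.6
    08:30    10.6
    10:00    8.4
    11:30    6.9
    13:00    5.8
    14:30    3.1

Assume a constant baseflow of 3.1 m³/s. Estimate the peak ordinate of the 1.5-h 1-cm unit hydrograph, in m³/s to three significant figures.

Direct runoff: 0.0, 3.2, 10.5, 7.5, 5.3, 3.8, 2.7, 0.0 m³/s; ΣQ_DR = 33.00 m³/s, peak = 10.5 m³/s.
Runoff depth d = ΣQ_DR·Δt / A = 33.00 × 5400 / (35.6 km²) = 5.006 mm.
The 1-cm UH is the DRH scaled by (10 mm)/d, so U_p = 10.5 × 10/5.006 = 21.0 m³/s.

U_p ≈ 21.0 m³/s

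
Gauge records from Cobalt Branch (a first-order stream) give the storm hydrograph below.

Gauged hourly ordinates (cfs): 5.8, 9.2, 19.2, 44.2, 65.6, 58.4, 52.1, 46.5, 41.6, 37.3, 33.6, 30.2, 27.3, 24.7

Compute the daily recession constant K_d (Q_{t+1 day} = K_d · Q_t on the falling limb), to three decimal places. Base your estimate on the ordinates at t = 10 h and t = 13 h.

Between t = 10 h and t = 13 h the flow falls from 33.6 to 24.7 cfs over 3×1 h = 3 h.
Per-interval ratio K = (24.7/33.6)^(1/3) = 0.9025; K_d = K^(24/1) = 0.085.

K_d ≈ 0.085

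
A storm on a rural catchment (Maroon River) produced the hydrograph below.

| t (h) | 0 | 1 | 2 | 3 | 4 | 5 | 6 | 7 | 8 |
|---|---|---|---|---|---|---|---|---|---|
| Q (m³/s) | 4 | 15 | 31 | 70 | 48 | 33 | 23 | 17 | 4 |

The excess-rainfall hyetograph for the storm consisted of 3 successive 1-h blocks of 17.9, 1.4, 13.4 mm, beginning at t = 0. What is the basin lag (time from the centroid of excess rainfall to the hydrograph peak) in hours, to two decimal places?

Centroid of excess rainfall: t_c = Σ P_i·t̄_i / ΣP_i = 1.3624 h (block centres at 0.5, 1.5, 2.5 h).
Hydrograph peak occurs at t = 3 h, so basin lag t_L = 3 − 1.3624 = 1.64 h.

t_L ≈ 1.64 h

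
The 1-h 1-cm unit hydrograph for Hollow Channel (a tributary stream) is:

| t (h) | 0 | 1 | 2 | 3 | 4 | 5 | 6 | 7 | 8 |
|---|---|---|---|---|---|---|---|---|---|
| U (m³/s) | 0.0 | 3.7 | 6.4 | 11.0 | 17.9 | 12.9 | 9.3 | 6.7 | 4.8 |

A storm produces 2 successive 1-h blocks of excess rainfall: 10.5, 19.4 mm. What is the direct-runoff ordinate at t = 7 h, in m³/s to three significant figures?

By discrete convolution, Q_j = Σ (P_i / 10 mm) · U_{j−i}.
At t = 7 h (j=7): Q = (10.5/10)·6.7 + (19.4/10)·9.3 = 25.1 m³/s.

Q ≈ 25.1 m³/s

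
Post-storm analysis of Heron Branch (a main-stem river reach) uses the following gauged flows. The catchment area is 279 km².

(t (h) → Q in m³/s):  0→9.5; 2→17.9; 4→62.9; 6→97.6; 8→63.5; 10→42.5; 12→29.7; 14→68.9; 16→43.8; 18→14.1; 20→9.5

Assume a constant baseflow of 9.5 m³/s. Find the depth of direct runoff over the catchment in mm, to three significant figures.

Direct runoff: 0.0, 8.4, 53.4, 88.1, 54.0, 33.0, 20.2, 59.4, 34.3, 4.6, 0.0 m³/s; ΣQ_DR = 355.4 m³/s.
V = ΣQ_DR · Δt = 355.4 × 7200 s = 2.559 × 10^6 m³.
Over A = 279 km², depth = V / A = 9.17 mm.

d ≈ 9.17 mm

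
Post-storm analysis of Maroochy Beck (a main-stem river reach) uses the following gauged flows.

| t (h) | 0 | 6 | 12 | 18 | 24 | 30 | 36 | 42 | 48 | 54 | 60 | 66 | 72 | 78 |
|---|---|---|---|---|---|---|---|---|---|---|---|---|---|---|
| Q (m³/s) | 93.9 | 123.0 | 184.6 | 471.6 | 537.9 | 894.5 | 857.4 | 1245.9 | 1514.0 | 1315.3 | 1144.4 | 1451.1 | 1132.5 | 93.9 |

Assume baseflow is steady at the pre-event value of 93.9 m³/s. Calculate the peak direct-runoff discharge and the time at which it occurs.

Q_p = 1420.1 m³/s at t = 48 h

Subtracting baseflow gives direct-runoff ordinates: 0.0, 29.1, 90.7, 377.7, 444.0, 800.6, 763.5, 1152.0, 1420.1, 1221.4, 1050.5, 1357.2, 1038.6, 0.0 m³/s.
The maximum is 1420.1 m³/s, occurring at the reading for t = 48 h.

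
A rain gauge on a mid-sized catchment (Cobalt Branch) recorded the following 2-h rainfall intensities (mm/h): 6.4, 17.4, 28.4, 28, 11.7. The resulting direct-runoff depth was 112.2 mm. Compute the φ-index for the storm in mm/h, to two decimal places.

φ ≈ 7.35 mm/h

Only the 4 blocks with intensity above φ contribute runoff: 17.4, 28.4, 28, 11.7 mm/h.
Σ(I−φ)·Δt = d  ⇒  (17.4+28.4+28+11.7 − 4φ)·2 = 112.2
φ = (85.50 − 112.2/2) / 4 = 7.35 mm/h.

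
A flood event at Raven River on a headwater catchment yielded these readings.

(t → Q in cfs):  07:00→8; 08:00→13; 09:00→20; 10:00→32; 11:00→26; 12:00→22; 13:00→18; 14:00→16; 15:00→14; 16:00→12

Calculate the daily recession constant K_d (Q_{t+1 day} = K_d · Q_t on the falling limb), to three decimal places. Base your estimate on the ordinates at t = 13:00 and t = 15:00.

K_d ≈ 0.049

Between t = 13:00 and t = 15:00 the flow falls from 18 to 14 cfs over 2×1 h = 2 h.
Per-interval ratio K = (14/18)^(1/2) = 0.8819; K_d = K^(24/1) = 0.049.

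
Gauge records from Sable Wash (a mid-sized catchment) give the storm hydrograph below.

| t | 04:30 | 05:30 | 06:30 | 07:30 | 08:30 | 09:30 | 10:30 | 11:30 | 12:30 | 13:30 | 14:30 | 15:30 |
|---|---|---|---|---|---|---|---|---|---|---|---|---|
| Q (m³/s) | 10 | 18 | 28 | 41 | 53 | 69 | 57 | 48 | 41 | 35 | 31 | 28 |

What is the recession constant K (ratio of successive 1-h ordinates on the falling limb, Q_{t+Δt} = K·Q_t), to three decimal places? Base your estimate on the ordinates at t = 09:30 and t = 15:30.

Using the recession-limb readings at t = 09:30 and t = 15:30: Q falls from 69 to 28 m³/s over 6 intervals.
K = (Q₂/Q₁)^(1/6) = (28/69)^(1/6) = 0.860.

K ≈ 0.860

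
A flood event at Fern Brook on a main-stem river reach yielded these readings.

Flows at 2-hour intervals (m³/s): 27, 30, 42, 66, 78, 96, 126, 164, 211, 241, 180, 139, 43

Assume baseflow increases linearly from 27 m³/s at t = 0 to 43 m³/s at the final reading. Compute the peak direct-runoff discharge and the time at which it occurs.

Q_p = 202.00 m³/s at t = 18 h

Subtracting baseflow gives direct-runoff ordinates: 0.00, 1.67, 12.33, 35.00, 45.67, 62.33, 91.00, 127.67, 173.33, 202.00, 139.67, 97.33, 0.00 m³/s.
The maximum is 202.00 m³/s, occurring at the reading for t = 18 h.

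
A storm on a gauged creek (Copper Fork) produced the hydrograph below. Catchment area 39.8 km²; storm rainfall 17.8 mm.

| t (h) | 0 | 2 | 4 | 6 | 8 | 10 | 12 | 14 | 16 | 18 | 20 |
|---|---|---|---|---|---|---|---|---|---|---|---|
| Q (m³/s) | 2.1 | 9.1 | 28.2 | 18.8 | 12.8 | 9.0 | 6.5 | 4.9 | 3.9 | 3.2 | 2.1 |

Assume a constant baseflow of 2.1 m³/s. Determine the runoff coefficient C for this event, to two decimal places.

ΣQ_DR = 77.50 m³/s; V = ΣQ_DR·Δt = 5.580 × 10^5 m³.
Runoff depth d = V / A = 14.02 mm.
C = d / P = 14.02 / 17.8 = 0.79.

C ≈ 0.79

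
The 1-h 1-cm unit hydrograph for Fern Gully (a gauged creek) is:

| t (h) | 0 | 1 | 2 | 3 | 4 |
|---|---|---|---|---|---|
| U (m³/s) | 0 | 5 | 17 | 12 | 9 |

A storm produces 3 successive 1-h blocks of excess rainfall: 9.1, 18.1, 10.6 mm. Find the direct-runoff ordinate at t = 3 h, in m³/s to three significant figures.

Q ≈ 47.0 m³/s

By discrete convolution, Q_j = Σ (P_i / 10 mm) · U_{j−i}.
At t = 3 h (j=3): Q = (9.1/10)·12 + (18.1/10)·17 + (10.6/10)·5 = 47.0 m³/s.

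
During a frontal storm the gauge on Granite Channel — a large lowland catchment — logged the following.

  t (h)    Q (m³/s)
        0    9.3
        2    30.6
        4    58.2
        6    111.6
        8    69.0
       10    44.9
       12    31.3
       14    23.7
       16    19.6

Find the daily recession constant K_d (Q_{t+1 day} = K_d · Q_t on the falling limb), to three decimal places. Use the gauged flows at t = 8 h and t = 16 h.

Between t = 8 h and t = 16 h the flow falls from 69.0 to 19.6 m³/s over 4×2 h = 8 h.
Per-interval ratio K = (19.6/69.0)^(1/4) = 0.7300; K_d = K^(24/2) = 0.023.

K_d ≈ 0.023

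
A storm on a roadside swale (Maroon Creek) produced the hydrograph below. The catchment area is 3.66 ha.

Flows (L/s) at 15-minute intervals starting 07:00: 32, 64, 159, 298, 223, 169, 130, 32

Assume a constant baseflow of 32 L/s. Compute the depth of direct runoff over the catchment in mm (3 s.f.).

d ≈ 20.9 mm

Direct runoff: 0.0, 32.0, 127.0, 266.0, 191.0, 137.0, 98.0, 0.0 L/s; ΣQ_DR = 851.0 L/s.
V = ΣQ_DR · Δt = 851.0 × 900 s = 7.659 × 10^5 L.
Over A = 3.66 ha, depth = V / A = 20.9 mm.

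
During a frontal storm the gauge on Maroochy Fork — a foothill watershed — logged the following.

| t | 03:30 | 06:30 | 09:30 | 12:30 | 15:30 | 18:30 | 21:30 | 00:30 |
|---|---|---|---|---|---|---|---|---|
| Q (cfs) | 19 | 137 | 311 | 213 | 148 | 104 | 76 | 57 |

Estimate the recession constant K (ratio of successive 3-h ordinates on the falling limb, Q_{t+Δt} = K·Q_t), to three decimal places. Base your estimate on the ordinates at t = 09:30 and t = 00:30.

K ≈ 0.712

Using the recession-limb readings at t = 09:30 and t = 00:30: Q falls from 311 to 57 cfs over 5 intervals.
K = (Q₂/Q₁)^(1/5) = (57/311)^(1/5) = 0.712.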